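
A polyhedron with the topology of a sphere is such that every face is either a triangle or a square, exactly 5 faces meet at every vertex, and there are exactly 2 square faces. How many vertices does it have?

Let x be the number of triangles; then F = 2 + x.
Edge–face incidences: 2E = 4·2 + 3·x = 8 + 3x.
Every vertex has degree 5, so 5V = 2E.
Euler: V − E + F = 2 ⇒ (2E)/5 − E + (2 + x) = 2.
Multiply by 10: 2·(2E) − 5·(2E) + 10·(2 + x) = 20, i.e. 20 + 10x − 3·(8 + 3x) = 20.
Collecting terms: x − 4 = 20, so x = 24.
Then 2E = 8 + 3·24 = 80, so E = 40, V = 2E/5 = 16, F = 2 + 24 = 26.

16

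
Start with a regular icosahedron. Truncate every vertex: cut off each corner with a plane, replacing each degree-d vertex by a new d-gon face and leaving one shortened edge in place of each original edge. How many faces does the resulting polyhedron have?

32

The base solid has V = 12, E = 30, F = 20.
Truncation replaces each original edge-end by a new vertex, so V′ = 2E = 60.
Each original edge survives, and each old vertex of degree d contributes d new edges; summing degrees gives Σd = 2E, so E′ = E + 2E = 3E = 90.
Each original face survives and each original vertex becomes one new face: F′ = F + V = 32.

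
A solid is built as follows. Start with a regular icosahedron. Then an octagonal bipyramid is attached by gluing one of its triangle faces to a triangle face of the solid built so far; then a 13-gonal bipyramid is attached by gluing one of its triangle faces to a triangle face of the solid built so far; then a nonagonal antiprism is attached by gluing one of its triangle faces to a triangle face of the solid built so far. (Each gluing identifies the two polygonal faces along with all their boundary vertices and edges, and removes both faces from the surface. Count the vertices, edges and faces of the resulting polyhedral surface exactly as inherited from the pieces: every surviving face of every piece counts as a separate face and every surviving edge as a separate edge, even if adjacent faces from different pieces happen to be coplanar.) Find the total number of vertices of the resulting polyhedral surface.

A regular icosahedron: V=12, E=30, F=20.
Attach an octagonal bipyramid (V=10, E=24, F=16) along a 3-gon: merge 3 vertices and 3 edges, delete both glued faces → V=19, E=51, F=34.
Attach a 13-gonal bipyramid (V=15, E=39, F=26) along a 3-gon: merge 3 vertices and 3 edges, delete both glued faces → V=31, E=87, F=58.
Attach a nonagonal antiprism (V=18, E=36, F=20) along a 3-gon: merge 3 vertices and 3 edges, delete both glued faces → V=46, E=120, F=76.
Check: V − E + F = 46 − 120 + 76 = 2.

46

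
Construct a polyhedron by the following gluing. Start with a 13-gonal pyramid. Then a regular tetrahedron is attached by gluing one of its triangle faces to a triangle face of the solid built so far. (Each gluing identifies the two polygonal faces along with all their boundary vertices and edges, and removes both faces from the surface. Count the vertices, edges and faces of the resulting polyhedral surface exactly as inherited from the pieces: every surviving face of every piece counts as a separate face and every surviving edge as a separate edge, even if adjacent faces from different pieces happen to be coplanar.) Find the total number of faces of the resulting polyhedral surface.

A 13-gonal pyramid: V=14, E=26, F=14.
Attach a regular tetrahedron (V=4, E=6, F=4) along a 3-gon: merge 3 vertices and 3 edges, delete both glued faces → V=15, E=29, F=16.
Check: V − E + F = 15 − 29 + 16 = 2.

16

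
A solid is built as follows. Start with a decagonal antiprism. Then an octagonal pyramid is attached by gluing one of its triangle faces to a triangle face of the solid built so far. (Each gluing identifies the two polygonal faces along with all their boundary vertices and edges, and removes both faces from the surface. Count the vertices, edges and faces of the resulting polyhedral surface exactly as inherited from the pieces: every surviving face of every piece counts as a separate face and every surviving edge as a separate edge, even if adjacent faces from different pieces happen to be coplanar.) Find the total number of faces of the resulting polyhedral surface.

A decagonal antiprism: V=20, E=40, F=22.
Attach an octagonal pyramid (V=9, E=16, F=9) along a 3-gon: merge 3 vertices and 3 edges, delete both glued faces → V=26, E=53, F=29.
Check: V − E + F = 26 − 53 + 29 = 2.

29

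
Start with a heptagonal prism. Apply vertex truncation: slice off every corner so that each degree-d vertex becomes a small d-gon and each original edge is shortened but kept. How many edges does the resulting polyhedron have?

63

The base solid has V = 14, E = 21, F = 9.
Truncation replaces each original edge-end by a new vertex, so V′ = 2E = 42.
Each original edge survives, and each old vertex of degree d contributes d new edges; summing degrees gives Σd = 2E, so E′ = E + 2E = 3E = 63.
Each original face survives and each original vertex becomes one new face: F′ = F + V = 23.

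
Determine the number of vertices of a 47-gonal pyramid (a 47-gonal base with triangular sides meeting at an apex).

A pyramid on an n-gon base has one n-gon and n triangles: V = 47 + 1 = 48, E = 2·47 = 94, F = 47 + 1 = 48.
Check: V − E + F = 48 − 94 + 48 = 2.

48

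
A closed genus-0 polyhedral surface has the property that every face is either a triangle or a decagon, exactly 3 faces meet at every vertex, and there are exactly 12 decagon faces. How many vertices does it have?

Let x be the number of triangles; then F = 12 + x.
Edge–face incidences: 2E = 10·12 + 3·x = 120 + 3x.
Every vertex has degree 3, so 3V = 2E.
Euler: V − E + F = 2 ⇒ (2E)/3 − E + (12 + x) = 2.
Multiply by 6: 2·(2E) − 3·(2E) + 6·(12 + x) = 12, i.e. 72 + 6x − (120 + 3x) = 12.
Collecting terms: 3x − 48 = 12, so 3x = 60, so x = 20.
Then 2E = 120 + 3·20 = 180, so E = 90, V = 2E/3 = 60, F = 12 + 20 = 32.

60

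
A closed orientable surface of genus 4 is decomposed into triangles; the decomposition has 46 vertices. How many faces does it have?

χ = 2 − 2·4 = -6, and every face is a triangle so 3F = 2E.
V − E + F = -6 with E = 3F/2 gives 46 − (3/2 − 1)·F = -6, so F = 104 and E = 156.

104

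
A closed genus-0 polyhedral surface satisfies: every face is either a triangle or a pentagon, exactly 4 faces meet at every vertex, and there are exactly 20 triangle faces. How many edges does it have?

60

Let x be the number of pentagons; then F = 20 + x.
Edge–face incidences: 2E = 3·20 + 5·x = 60 + 5x.
Every vertex has degree 4, so 4V = 2E.
Euler: V − E + F = 2 ⇒ (2E)/4 − E + (20 + x) = 2.
Multiply by 8: 2·(2E) − 4·(2E) + 8·(20 + x) = 16, i.e. 160 + 8x − 2·(60 + 5x) = 16.
Collecting terms: −2x + 40 = 16, so −2x = −24, so x = 12.
Then 2E = 60 + 5·12 = 120, so E = 60, V = 2E/4 = 30, F = 20 + 12 = 32.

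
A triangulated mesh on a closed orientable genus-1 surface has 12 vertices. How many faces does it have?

χ = 2 − 2·1 = 0, and every face is a triangle so 3F = 2E.
V − E + F = 0 with E = 3F/2 gives 12 − (3/2 − 1)·F = 0, so F = 24 and E = 36.

24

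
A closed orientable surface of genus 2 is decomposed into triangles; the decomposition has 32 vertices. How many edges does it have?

χ = 2 − 2·2 = -2, and every face is a triangle so 3F = 2E.
V − E + F = -2 with E = 3F/2 gives 32 − (3/2 − 1)·F = -2, so F = 68 and E = 102.

102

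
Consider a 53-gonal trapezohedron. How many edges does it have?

212

The n-trapezohedron (dual of the n-antiprism) has V = 2·53 + 2 = 108, E = 4·53 = 212, F = 2·53 = 106.
Check: V − E + F = 108 − 212 + 106 = 2.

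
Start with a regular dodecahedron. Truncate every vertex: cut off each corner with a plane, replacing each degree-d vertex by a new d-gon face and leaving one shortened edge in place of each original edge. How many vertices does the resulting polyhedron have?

60

The base solid has V = 20, E = 30, F = 12.
Truncation replaces each original edge-end by a new vertex, so V′ = 2E = 60.
Each original edge survives, and each old vertex of degree d contributes d new edges; summing degrees gives Σd = 2E, so E′ = E + 2E = 3E = 90.
Each original face survives and each original vertex becomes one new face: F′ = F + V = 32.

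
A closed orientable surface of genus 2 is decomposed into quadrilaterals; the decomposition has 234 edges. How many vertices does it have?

115

χ = 2 − 2·2 = -2, and every face is a square so 4F = 2E.
F = 2E/4 = 117. Then V = -2 + E − F = -2 + 234 − 117 = 115.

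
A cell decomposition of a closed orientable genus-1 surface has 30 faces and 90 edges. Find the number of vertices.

For a closed orientable surface of genus 1, χ = 2 − 2·1 = 0.
V = 0 + E − F = 0 + 90 − 30 = 60.

60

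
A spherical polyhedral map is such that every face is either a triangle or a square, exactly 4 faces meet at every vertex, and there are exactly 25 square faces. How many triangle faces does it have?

Let x be the number of triangles; then F = 25 + x.
Edge–face incidences: 2E = 4·25 + 3·x = 100 + 3x.
Every vertex has degree 4, so 4V = 2E.
Euler: V − E + F = 2 ⇒ (2E)/4 − E + (25 + x) = 2.
Multiply by 8: 2·(2E) − 4·(2E) + 8·(25 + x) = 16, i.e. 200 + 8x − 2·(100 + 3x) = 16.
Collecting terms: 2x = 16, so x = 8.
Then 2E = 100 + 3·8 = 124, so E = 62, V = 2E/4 = 31, F = 25 + 8 = 33.

8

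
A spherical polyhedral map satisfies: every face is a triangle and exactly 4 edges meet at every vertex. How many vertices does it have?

6

Each face has 3 edges and each edge borders two faces, so 2E = 3F.
Each vertex has degree 4, so 4V = 2E and hence V = 3F/4.
Euler: V − E + F = 2 ⇒ (3F/4) − (3F/2) + F = 2.
Multiply by 8: (6 − 12 + 8)F = 16, i.e. 2F = 16.
So F = 8, E = 3·8/2 = 12, V = 3·8/4 = 6.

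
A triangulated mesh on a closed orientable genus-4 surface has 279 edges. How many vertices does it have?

87

χ = 2 − 2·4 = -6, and every face is a triangle so 3F = 2E.
F = 2E/3 = 186. Then V = -6 + E − F = -6 + 279 − 186 = 87.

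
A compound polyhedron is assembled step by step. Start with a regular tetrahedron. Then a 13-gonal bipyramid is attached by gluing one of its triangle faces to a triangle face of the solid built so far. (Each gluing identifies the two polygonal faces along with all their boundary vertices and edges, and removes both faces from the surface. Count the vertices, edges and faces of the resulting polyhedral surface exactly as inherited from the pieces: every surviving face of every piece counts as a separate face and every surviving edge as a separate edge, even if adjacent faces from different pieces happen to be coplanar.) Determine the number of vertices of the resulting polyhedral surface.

A regular tetrahedron: V=4, E=6, F=4.
Attach a 13-gonal bipyramid (V=15, E=39, F=26) along a 3-gon: merge 3 vertices and 3 edges, delete both glued faces → V=16, E=42, F=28.
Check: V − E + F = 16 − 42 + 28 = 2.

16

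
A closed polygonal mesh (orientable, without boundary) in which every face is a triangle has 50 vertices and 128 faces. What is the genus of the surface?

Every face is a triangle, so 2E = 3·128 = 384, giving E = 192.
χ = V − E + F = 50 − 192 + 128 = -14.
For a closed orientable surface χ = 2 − 2g, so g = (2 − (-14))/2 = 8.

8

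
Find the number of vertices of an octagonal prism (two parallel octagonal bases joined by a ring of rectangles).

A prism on an n-gon has two n-gon bases and n rectangular sides: V = 2·8 = 16, E = 3·8 = 24, F = 8 + 2 = 10.
Check: V − E + F = 16 − 24 + 10 = 2.

16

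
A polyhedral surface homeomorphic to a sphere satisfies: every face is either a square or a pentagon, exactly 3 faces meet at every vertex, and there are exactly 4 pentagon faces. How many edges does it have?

Let x be the number of squares; then F = 4 + x.
Edge–face incidences: 2E = 5·4 + 4·x = 20 + 4x.
Every vertex has degree 3, so 3V = 2E.
Euler: V − E + F = 2 ⇒ (2E)/3 − E + (4 + x) = 2.
Multiply by 6: 2·(2E) − 3·(2E) + 6·(4 + x) = 12, i.e. 24 + 6x − (20 + 4x) = 12.
Collecting terms: 2x + 4 = 12, so 2x = 8, so x = 4.
Then 2E = 20 + 4·4 = 36, so E = 18, V = 2E/3 = 12, F = 4 + 4 = 8.

18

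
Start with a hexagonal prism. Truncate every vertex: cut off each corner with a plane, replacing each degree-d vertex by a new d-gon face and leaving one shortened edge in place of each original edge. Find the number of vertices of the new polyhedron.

36

The base solid has V = 12, E = 18, F = 8.
Truncation replaces each original edge-end by a new vertex, so V′ = 2E = 36.
Each original edge survives, and each old vertex of degree d contributes d new edges; summing degrees gives Σd = 2E, so E′ = E + 2E = 3E = 54.
Each original face survives and each original vertex becomes one new face: F′ = F + V = 20.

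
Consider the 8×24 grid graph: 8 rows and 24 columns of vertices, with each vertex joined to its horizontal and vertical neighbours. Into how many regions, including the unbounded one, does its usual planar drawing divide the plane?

162

The grid has V = 8·24 = 192 vertices and E = 8·23 + 24·7 = 352 edges.
F = 2 − V + E = 2 − 192 + 352 = 162.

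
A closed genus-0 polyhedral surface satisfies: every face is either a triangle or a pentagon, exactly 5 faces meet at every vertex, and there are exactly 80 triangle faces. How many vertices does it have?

60

Let x be the number of pentagons; then F = 80 + x.
Edge–face incidences: 2E = 3·80 + 5·x = 240 + 5x.
Every vertex has degree 5, so 5V = 2E.
Euler: V − E + F = 2 ⇒ (2E)/5 − E + (80 + x) = 2.
Multiply by 10: 2·(2E) − 5·(2E) + 10·(80 + x) = 20, i.e. 800 + 10x − 3·(240 + 5x) = 20.
Collecting terms: −5x + 80 = 20, so −5x = −60, so x = 12.
Then 2E = 240 + 5·12 = 300, so E = 150, V = 2E/5 = 60, F = 80 + 12 = 92.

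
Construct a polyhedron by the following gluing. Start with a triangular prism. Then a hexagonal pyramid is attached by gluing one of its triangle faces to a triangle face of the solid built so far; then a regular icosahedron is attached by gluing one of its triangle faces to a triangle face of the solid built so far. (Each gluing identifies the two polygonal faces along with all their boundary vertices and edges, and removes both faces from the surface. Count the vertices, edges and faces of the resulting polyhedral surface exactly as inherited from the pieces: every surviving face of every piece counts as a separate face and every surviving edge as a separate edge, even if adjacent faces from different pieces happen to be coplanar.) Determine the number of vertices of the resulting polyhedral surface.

A triangular prism: V=6, E=9, F=5.
Attach a hexagonal pyramid (V=7, E=12, F=7) along a 3-gon: merge 3 vertices and 3 edges, delete both glued faces → V=10, E=18, F=10.
Attach a regular icosahedron (V=12, E=30, F=20) along a 3-gon: merge 3 vertices and 3 edges, delete both glued faces → V=19, E=45, F=28.
Check: V − E + F = 19 − 45 + 28 = 2.

19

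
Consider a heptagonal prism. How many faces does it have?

9

A prism on an n-gon has two n-gon bases and n rectangular sides: V = 2·7 = 14, E = 3·7 = 21, F = 7 + 2 = 9.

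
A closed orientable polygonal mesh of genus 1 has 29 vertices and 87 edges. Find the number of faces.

For a closed orientable surface of genus 1, χ = 2 − 2·1 = 0.
F = 0 − V + E = 0 − 29 + 87 = 58.

58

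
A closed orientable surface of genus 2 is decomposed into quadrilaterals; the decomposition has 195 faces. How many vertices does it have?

193

χ = 2 − 2·2 = -2, and every face is a square so 4F = 2E.
E = 4·195/2 = 390. Then V = -2 + E − F = -2 + 390 − 195 = 193.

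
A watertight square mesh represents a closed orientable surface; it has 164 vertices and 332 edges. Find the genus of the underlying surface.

2

Every face is a square and each edge borders two faces, so 4F = 2·332, giving F = 166.
χ = V − E + F = 164 − 332 + 166 = -2.
For a closed orientable surface χ = 2 − 2g, so g = (2 − (-2))/2 = 2.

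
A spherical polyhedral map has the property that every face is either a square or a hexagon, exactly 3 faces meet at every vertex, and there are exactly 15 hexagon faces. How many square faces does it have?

Let x be the number of squares; then F = 15 + x.
Edge–face incidences: 2E = 6·15 + 4·x = 90 + 4x.
Every vertex has degree 3, so 3V = 2E.
Euler: V − E + F = 2 ⇒ (2E)/3 − E + (15 + x) = 2.
Multiply by 6: 2·(2E) − 3·(2E) + 6·(15 + x) = 12, i.e. 90 + 6x − (90 + 4x) = 12.
Collecting terms: 2x = 12, so x = 6.
Then 2E = 90 + 4·6 = 114, so E = 57, V = 2E/3 = 38, F = 15 + 6 = 21.

6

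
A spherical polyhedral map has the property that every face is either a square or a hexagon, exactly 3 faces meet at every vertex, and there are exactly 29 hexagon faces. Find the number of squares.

6

Let x be the number of squares; then F = 29 + x.
Edge–face incidences: 2E = 6·29 + 4·x = 174 + 4x.
Every vertex has degree 3, so 3V = 2E.
Euler: V − E + F = 2 ⇒ (2E)/3 − E + (29 + x) = 2.
Multiply by 6: 2·(2E) − 3·(2E) + 6·(29 + x) = 12, i.e. 174 + 6x − (174 + 4x) = 12.
Collecting terms: 2x = 12, so x = 6.
Then 2E = 174 + 4·6 = 198, so E = 99, V = 2E/3 = 66, F = 29 + 6 = 35.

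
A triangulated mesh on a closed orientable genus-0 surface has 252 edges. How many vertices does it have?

86

χ = 2 − 2·0 = 2, and every face is a triangle so 3F = 2E.
F = 2E/3 = 168. Then V = 2 + E − F = 2 + 252 − 168 = 86.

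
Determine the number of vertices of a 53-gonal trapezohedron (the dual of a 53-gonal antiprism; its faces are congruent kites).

The n-trapezohedron (dual of the n-antiprism) has V = 2·53 + 2 = 108, E = 4·53 = 212, F = 2·53 = 106.

108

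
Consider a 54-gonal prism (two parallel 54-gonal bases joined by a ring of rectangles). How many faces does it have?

56

A prism on an n-gon has two n-gon bases and n rectangular sides: V = 2·54 = 108, E = 3·54 = 162, F = 54 + 2 = 56.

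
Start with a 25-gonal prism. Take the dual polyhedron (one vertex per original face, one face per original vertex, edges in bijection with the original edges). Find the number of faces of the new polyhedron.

50

The base solid has V = 50, E = 75, F = 27.
The dual swaps V and F and preserves E: V′ = F = 27, E′ = E = 75, F′ = V = 50.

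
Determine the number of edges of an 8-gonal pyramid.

16

A pyramid on an n-gon base has one n-gon and n triangles: V = 8 + 1 = 9, E = 2·8 = 16, F = 8 + 1 = 9.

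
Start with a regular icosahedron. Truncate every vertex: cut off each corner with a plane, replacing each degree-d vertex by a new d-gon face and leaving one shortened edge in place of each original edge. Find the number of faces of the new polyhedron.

32

The base solid has V = 12, E = 30, F = 20.
Truncation replaces each original edge-end by a new vertex, so V′ = 2E = 60.
Each original edge survives, and each old vertex of degree d contributes d new edges; summing degrees gives Σd = 2E, so E′ = E + 2E = 3E = 90.
Each original face survives and each original vertex becomes one new face: F′ = F + V = 32.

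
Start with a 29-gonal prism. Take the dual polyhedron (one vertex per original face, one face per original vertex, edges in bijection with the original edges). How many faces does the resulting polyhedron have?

58

The base solid has V = 58, E = 87, F = 31.
The dual swaps V and F and preserves E: V′ = F = 31, E′ = E = 87, F′ = V = 58.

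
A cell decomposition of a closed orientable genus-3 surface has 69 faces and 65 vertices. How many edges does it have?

138

For a closed orientable surface of genus 3, χ = 2 − 2·3 = -4.
E = V + F − (-4) = 65 + 69 − (-4) = 138.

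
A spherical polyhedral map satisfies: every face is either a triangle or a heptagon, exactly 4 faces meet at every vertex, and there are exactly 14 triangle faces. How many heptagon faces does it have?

2

Let x be the number of heptagons; then F = 14 + x.
Edge–face incidences: 2E = 3·14 + 7·x = 42 + 7x.
Every vertex has degree 4, so 4V = 2E.
Euler: V − E + F = 2 ⇒ (2E)/4 − E + (14 + x) = 2.
Multiply by 8: 2·(2E) − 4·(2E) + 8·(14 + x) = 16, i.e. 112 + 8x − 2·(42 + 7x) = 16.
Collecting terms: −6x + 28 = 16, so −6x = −12, so x = 2.
Then 2E = 42 + 7·2 = 56, so E = 28, V = 2E/4 = 14, F = 14 + 2 = 16.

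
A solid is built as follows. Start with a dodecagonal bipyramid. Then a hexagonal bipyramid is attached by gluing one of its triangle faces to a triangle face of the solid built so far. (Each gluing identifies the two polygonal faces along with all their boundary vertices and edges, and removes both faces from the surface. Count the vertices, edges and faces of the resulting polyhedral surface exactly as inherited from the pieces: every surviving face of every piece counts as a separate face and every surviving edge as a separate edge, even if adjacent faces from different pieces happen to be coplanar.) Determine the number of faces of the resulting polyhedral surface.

34

A dodecagonal bipyramid: V=14, E=36, F=24.
Attach a hexagonal bipyramid (V=8, E=18, F=12) along a 3-gon: merge 3 vertices and 3 edges, delete both glued faces → V=19, E=51, F=34.
Check: V − E + F = 19 − 51 + 34 = 2.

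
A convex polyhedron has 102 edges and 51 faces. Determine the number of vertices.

Here V − E + F = 2.
V = 2 + E − F = 2 + 102 − 51 = 53.

53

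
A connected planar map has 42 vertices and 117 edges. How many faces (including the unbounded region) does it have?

77

Euler's formula for a connected plane graph: V − E + F = 2, so F = 2 − 42 + 117 = 77.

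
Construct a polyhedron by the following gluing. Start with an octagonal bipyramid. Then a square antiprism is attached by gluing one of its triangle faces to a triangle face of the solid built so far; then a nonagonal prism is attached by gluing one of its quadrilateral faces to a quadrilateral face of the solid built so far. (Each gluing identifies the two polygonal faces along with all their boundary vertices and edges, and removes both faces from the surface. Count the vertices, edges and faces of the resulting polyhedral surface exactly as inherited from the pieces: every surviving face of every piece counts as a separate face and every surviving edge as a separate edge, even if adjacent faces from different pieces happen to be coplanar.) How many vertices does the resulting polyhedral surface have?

An octagonal bipyramid: V=10, E=24, F=16.
Attach a square antiprism (V=8, E=16, F=10) along a 3-gon: merge 3 vertices and 3 edges, delete both glued faces → V=15, E=37, F=24.
Attach a nonagonal prism (V=18, E=27, F=11) along a 4-gon: merge 4 vertices and 4 edges, delete both glued faces → V=29, E=60, F=33.
Check: V − E + F = 29 − 60 + 33 = 2.

29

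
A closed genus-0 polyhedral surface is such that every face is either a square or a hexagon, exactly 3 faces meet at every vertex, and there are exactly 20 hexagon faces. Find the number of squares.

6

Let x be the number of squares; then F = 20 + x.
Edge–face incidences: 2E = 6·20 + 4·x = 120 + 4x.
Every vertex has degree 3, so 3V = 2E.
Euler: V − E + F = 2 ⇒ (2E)/3 − E + (20 + x) = 2.
Multiply by 6: 2·(2E) − 3·(2E) + 6·(20 + x) = 12, i.e. 120 + 6x − (120 + 4x) = 12.
Collecting terms: 2x = 12, so x = 6.
Then 2E = 120 + 4·6 = 144, so E = 72, V = 2E/3 = 48, F = 20 + 6 = 26.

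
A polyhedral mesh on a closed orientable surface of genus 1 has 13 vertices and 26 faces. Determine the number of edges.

For a closed orientable surface of genus 1, χ = 2 − 2·1 = 0.
E = V + F − (0) = 13 + 26 − (0) = 39.

39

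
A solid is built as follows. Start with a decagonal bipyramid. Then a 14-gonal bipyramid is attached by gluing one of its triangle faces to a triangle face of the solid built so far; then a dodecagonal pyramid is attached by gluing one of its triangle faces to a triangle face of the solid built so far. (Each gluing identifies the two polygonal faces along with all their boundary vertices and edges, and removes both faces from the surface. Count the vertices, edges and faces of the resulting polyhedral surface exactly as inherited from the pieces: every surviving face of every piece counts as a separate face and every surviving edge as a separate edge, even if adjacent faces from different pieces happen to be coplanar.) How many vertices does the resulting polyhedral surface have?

35

A decagonal bipyramid: V=12, E=30, F=20.
Attach a 14-gonal bipyramid (V=16, E=42, F=28) along a 3-gon: merge 3 vertices and 3 edges, delete both glued faces → V=25, E=69, F=46.
Attach a dodecagonal pyramid (V=13, E=24, F=13) along a 3-gon: merge 3 vertices and 3 edges, delete both glued faces → V=35, E=90, F=57.
Check: V − E + F = 35 − 90 + 57 = 2.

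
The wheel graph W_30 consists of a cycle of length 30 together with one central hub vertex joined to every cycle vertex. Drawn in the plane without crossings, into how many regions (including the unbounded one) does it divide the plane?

W_30 has V = 30 + 1 = 31 vertices and E = 2·30 = 60 edges.
By Euler's formula F = 2 − V + E = 2 − 31 + 60 = 31.

31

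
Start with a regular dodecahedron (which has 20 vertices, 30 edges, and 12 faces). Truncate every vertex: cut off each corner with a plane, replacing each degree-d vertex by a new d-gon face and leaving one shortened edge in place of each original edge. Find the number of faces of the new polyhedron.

32

Truncation replaces each original edge-end by a new vertex, so V′ = 2E = 60.
Each original edge survives, and each old vertex of degree d contributes d new edges; summing degrees gives Σd = 2E, so E′ = E + 2E = 3E = 90.
Each original face survives and each original vertex becomes one new face: F′ = F + V = 32.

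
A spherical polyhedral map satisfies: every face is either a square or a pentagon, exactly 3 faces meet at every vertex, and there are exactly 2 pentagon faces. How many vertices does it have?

10

Let x be the number of squares; then F = 2 + x.
Edge–face incidences: 2E = 5·2 + 4·x = 10 + 4x.
Every vertex has degree 3, so 3V = 2E.
Euler: V − E + F = 2 ⇒ (2E)/3 − E + (2 + x) = 2.
Multiply by 6: 2·(2E) − 3·(2E) + 6·(2 + x) = 12, i.e. 12 + 6x − (10 + 4x) = 12.
Collecting terms: 2x + 2 = 12, so 2x = 10, so x = 5.
Then 2E = 10 + 4·5 = 30, so E = 15, V = 2E/3 = 10, F = 2 + 5 = 7.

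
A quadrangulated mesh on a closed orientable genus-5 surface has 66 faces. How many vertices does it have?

χ = 2 − 2·5 = -8, and every face is a square so 4F = 2E.
E = 4·66/2 = 132. Then V = -8 + E − F = -8 + 132 − 66 = 58.

58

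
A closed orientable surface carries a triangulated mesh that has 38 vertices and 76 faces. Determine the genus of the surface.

1

Every face is a triangle, so 2E = 3·76 = 228, giving E = 114.
χ = V − E + F = 38 − 114 + 76 = 0.
For a closed orientable surface χ = 2 − 2g, so g = (2 − (0))/2 = 1.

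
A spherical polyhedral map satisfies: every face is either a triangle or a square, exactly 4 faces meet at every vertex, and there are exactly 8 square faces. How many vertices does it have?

14

Let x be the number of triangles; then F = 8 + x.
Edge–face incidences: 2E = 4·8 + 3·x = 32 + 3x.
Every vertex has degree 4, so 4V = 2E.
Euler: V − E + F = 2 ⇒ (2E)/4 − E + (8 + x) = 2.
Multiply by 8: 2·(2E) − 4·(2E) + 8·(8 + x) = 16, i.e. 64 + 8x − 2·(32 + 3x) = 16.
Collecting terms: 2x = 16, so x = 8.
Then 2E = 32 + 3·8 = 56, so E = 28, V = 2E/4 = 14, F = 8 + 8 = 16.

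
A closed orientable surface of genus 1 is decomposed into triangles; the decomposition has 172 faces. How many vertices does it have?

86

χ = 2 − 2·1 = 0, and every face is a triangle so 3F = 2E.
E = 3·172/2 = 258. Then V = 0 + E − F = 0 + 258 − 172 = 86.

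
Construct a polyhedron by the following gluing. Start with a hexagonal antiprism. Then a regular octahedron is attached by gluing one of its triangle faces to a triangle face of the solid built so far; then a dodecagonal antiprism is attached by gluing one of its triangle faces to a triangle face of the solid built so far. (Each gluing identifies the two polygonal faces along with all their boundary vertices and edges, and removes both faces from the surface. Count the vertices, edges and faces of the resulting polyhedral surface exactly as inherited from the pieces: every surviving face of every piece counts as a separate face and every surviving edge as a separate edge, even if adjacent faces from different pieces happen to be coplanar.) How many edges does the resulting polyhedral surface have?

78

A hexagonal antiprism: V=12, E=24, F=14.
Attach a regular octahedron (V=6, E=12, F=8) along a 3-gon: merge 3 vertices and 3 edges, delete both glued faces → V=15, E=33, F=20.
Attach a dodecagonal antiprism (V=24, E=48, F=26) along a 3-gon: merge 3 vertices and 3 edges, delete both glued faces → V=36, E=78, F=44.
Check: V − E + F = 36 − 78 + 44 = 2.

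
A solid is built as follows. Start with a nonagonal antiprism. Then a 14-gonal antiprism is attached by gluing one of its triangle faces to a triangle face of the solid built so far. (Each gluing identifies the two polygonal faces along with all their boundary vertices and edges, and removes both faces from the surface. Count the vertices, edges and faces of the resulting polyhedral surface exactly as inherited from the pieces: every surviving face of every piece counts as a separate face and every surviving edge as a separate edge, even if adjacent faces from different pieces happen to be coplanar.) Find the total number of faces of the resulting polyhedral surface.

A nonagonal antiprism: V=18, E=36, F=20.
Attach a 14-gonal antiprism (V=28, E=56, F=30) along a 3-gon: merge 3 vertices and 3 edges, delete both glued faces → V=43, E=89, F=48.
Check: V − E + F = 43 − 89 + 48 = 2.

48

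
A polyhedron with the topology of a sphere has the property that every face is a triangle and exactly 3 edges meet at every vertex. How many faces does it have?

4

Each face has 3 edges and each edge borders two faces, so 2E = 3F.
Each vertex has degree 3, so 3V = 2E and hence V = 3F/3.
Euler: V − E + F = 2 ⇒ (3F/3) − (3F/2) + F = 2.
Multiply by 6: (6 − 9 + 6)F = 12, i.e. 3F = 12.
So F = 4, E = 3·4/2 = 6, V = 3·4/3 = 4.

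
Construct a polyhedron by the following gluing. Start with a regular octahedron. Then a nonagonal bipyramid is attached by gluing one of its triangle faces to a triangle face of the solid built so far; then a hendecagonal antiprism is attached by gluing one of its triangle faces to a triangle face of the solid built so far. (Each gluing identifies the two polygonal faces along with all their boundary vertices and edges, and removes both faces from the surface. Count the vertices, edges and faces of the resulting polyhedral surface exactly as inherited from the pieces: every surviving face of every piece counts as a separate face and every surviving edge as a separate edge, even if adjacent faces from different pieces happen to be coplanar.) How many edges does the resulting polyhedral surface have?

77

A regular octahedron: V=6, E=12, F=8.
Attach a nonagonal bipyramid (V=11, E=27, F=18) along a 3-gon: merge 3 vertices and 3 edges, delete both glued faces → V=14, E=36, F=24.
Attach a hendecagonal antiprism (V=22, E=44, F=24) along a 3-gon: merge 3 vertices and 3 edges, delete both glued faces → V=33, E=77, F=46.
Check: V − E + F = 33 − 77 + 46 = 2.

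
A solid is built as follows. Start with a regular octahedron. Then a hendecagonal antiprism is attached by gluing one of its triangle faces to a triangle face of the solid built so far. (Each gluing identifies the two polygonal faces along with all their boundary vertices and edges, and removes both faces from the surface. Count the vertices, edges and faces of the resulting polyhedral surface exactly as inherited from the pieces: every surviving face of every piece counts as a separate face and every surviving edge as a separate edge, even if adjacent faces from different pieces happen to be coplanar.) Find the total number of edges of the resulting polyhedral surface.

A regular octahedron: V=6, E=12, F=8.
Attach a hendecagonal antiprism (V=22, E=44, F=24) along a 3-gon: merge 3 vertices and 3 edges, delete both glued faces → V=25, E=53, F=30.
Check: V − E + F = 25 − 53 + 30 = 2.

53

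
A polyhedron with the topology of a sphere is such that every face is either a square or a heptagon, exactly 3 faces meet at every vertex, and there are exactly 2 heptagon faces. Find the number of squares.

Let x be the number of squares; then F = 2 + x.
Edge–face incidences: 2E = 7·2 + 4·x = 14 + 4x.
Every vertex has degree 3, so 3V = 2E.
Euler: V − E + F = 2 ⇒ (2E)/3 − E + (2 + x) = 2.
Multiply by 6: 2·(2E) − 3·(2E) + 6·(2 + x) = 12, i.e. 12 + 6x − (14 + 4x) = 12.
Collecting terms: 2x − 2 = 12, so 2x = 14, so x = 7.
Then 2E = 14 + 4·7 = 42, so E = 21, V = 2E/3 = 14, F = 2 + 7 = 9.

7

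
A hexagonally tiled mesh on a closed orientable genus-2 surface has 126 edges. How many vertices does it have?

82

χ = 2 − 2·2 = -2, and every face is a hexagon so 6F = 2E.
F = 2E/6 = 42. Then V = -2 + E − F = -2 + 126 − 42 = 82.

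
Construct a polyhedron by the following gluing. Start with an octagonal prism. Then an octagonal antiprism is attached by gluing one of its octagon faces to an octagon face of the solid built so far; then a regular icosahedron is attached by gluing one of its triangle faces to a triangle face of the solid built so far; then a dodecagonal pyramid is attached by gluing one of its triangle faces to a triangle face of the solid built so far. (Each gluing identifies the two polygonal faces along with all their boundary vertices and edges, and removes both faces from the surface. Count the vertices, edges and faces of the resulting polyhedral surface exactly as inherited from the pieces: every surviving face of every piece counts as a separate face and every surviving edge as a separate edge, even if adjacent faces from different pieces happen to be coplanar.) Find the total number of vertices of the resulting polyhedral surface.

43

An octagonal prism: V=16, E=24, F=10.
Attach an octagonal antiprism (V=16, E=32, F=18) along an 8-gon: merge 8 vertices and 8 edges, delete both glued faces → V=24, E=48, F=26.
Attach a regular icosahedron (V=12, E=30, F=20) along a 3-gon: merge 3 vertices and 3 edges, delete both glued faces → V=33, E=75, F=44.
Attach a dodecagonal pyramid (V=13, E=24, F=13) along a 3-gon: merge 3 vertices and 3 edges, delete both glued faces → V=43, E=96, F=55.
Check: V − E + F = 43 − 96 + 55 = 2.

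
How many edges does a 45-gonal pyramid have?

90

A pyramid on an n-gon base has one n-gon and n triangles: V = 45 + 1 = 46, E = 2·45 = 90, F = 45 + 1 = 46.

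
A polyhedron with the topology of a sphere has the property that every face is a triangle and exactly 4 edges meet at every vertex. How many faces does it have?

Each face has 3 edges and each edge borders two faces, so 2E = 3F.
Each vertex has degree 4, so 4V = 2E and hence V = 3F/4.
Euler: V − E + F = 2 ⇒ (3F/4) − (3F/2) + F = 2.
Multiply by 8: (6 − 12 + 8)F = 16, i.e. 2F = 16.
So F = 8, E = 3·8/2 = 12, V = 3·8/4 = 6.

8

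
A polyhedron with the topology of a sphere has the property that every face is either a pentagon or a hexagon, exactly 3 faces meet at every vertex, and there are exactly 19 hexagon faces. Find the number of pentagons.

Let x be the number of pentagons; then F = 19 + x.
Edge–face incidences: 2E = 6·19 + 5·x = 114 + 5x.
Every vertex has degree 3, so 3V = 2E.
Euler: V − E + F = 2 ⇒ (2E)/3 − E + (19 + x) = 2.
Multiply by 6: 2·(2E) − 3·(2E) + 6·(19 + x) = 12, i.e. 114 + 6x − (114 + 5x) = 12.
Collecting terms: x = 12.
Then 2E = 114 + 5·12 = 174, so E = 87, V = 2E/3 = 58, F = 19 + 12 = 31.

12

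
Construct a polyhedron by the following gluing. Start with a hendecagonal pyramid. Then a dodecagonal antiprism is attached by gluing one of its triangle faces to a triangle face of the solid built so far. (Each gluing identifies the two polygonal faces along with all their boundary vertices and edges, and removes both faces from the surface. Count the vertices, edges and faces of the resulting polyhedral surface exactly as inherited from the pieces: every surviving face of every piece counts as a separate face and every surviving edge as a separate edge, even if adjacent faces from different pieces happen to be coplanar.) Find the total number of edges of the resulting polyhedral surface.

A hendecagonal pyramid: V=12, E=22, F=12.
Attach a dodecagonal antiprism (V=24, E=48, F=26) along a 3-gon: merge 3 vertices and 3 edges, delete both glued faces → V=33, E=67, F=36.
Check: V − E + F = 33 − 67 + 36 = 2.

67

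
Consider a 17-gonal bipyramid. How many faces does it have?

34

A bipyramid over an n-gon has 2n triangular faces and n + 2 vertices: V = 17 + 2 = 19, E = 3·17 = 51, F = 2·17 = 34.
Check: V − E + F = 19 − 51 + 34 = 2.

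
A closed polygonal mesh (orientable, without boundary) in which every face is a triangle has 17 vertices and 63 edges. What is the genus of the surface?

Every face is a triangle and each edge borders two faces, so 3F = 2·63, giving F = 42.
χ = V − E + F = 17 − 63 + 42 = -4.
For a closed orientable surface χ = 2 − 2g, so g = (2 − (-4))/2 = 3.

3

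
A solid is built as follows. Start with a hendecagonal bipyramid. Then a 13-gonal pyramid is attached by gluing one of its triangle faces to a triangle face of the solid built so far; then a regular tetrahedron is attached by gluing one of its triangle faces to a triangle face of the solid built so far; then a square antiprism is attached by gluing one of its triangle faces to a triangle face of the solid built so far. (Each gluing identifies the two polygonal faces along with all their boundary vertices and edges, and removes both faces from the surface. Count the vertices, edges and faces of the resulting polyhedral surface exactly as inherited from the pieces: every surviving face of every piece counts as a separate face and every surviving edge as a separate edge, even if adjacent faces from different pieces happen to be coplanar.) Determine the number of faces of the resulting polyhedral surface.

A hendecagonal bipyramid: V=13, E=33, F=22.
Attach a 13-gonal pyramid (V=14, E=26, F=14) along a 3-gon: merge 3 vertices and 3 edges, delete both glued faces → V=24, E=56, F=34.
Attach a regular tetrahedron (V=4, E=6, F=4) along a 3-gon: merge 3 vertices and 3 edges, delete both glued faces → V=25, E=59, F=36.
Attach a square antiprism (V=8, E=16, F=10) along a 3-gon: merge 3 vertices and 3 edges, delete both glued faces → V=30, E=72, F=44.
Check: V − E + F = 30 − 72 + 44 = 2.

44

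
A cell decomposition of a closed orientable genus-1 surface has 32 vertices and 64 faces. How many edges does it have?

For a closed orientable surface of genus 1, χ = 2 − 2·1 = 0.
E = V + F − (0) = 32 + 64 − (0) = 96.

96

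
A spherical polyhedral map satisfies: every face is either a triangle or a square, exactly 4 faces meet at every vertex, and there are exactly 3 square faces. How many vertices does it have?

9

Let x be the number of triangles; then F = 3 + x.
Edge–face incidences: 2E = 4·3 + 3·x = 12 + 3x.
Every vertex has degree 4, so 4V = 2E.
Euler: V − E + F = 2 ⇒ (2E)/4 − E + (3 + x) = 2.
Multiply by 8: 2·(2E) − 4·(2E) + 8·(3 + x) = 16, i.e. 24 + 8x − 2·(12 + 3x) = 16.
Collecting terms: 2x = 16, so x = 8.
Then 2E = 12 + 3·8 = 36, so E = 18, V = 2E/4 = 9, F = 3 + 8 = 11.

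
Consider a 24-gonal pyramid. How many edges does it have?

A pyramid on an n-gon base has one n-gon and n triangles: V = 24 + 1 = 25, E = 2·24 = 48, F = 24 + 1 = 25.

48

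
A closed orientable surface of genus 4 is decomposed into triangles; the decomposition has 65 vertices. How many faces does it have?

142

χ = 2 − 2·4 = -6, and every face is a triangle so 3F = 2E.
V − E + F = -6 with E = 3F/2 gives 65 − (3/2 − 1)·F = -6, so F = 142 and E = 213.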